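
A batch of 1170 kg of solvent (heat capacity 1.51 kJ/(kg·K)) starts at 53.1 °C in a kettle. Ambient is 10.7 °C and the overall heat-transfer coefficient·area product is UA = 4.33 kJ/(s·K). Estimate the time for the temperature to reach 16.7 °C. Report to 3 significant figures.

M c_p dT/dt = −UA(T − T_amb).
τ = M c_p/UA = 408.01 s; T_ss = T_amb = 10.700 °C.
T(t) = T_ss + (T₀ − T_ss)e^(−t/τ); set T = 16.7:
t = −τ ln[(T − T_ss)/(T₀ − T_ss)] = −408.01 · ln(0.14151) = 797.83 s.

798 s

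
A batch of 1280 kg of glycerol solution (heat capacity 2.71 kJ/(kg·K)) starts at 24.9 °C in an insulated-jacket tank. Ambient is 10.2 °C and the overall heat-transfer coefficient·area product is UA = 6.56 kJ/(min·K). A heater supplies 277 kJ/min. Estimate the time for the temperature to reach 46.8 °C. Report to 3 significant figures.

840 min

First-law balance (no shaft work): M c_p dT/dt = −UA(T − T_amb) + Q̇.
τ = M c_p/UA = 528.78 min; T_ss = T_amb + Q̇/UA = 10.2 + 277/6.56 = 52.426 °C.
T(t) = T_ss + (T₀ − T_ss)e^(−t/τ); set T = 46.8:
t = −τ ln[(T − T_ss)/(T₀ − T_ss)] = −528.78 · ln(0.20438) = 839.59 min.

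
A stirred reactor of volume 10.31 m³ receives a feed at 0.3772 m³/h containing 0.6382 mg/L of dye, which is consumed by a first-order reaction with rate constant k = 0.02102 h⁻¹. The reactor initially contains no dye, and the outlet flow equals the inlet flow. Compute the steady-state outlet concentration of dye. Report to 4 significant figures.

0.4053 mg/L

V dC/dt = Q(C_in − C) − k V C.
At steady state: 0 = Q C_in − (Q + kV) C_ss, so C_ss = Q C_in/(Q + kV).
C_ss = 0.3772·0.6382/(0.3772 + 0.02102·10.31) = 0.240729/0.593916 = 0.405325 mg/L.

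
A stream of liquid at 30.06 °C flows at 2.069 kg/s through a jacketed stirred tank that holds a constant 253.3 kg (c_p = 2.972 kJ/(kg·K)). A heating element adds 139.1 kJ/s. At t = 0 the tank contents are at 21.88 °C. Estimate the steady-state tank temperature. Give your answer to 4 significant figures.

Unsteady energy balance on the tank contents: M c_p dT/dt = ṁ c_p (T_in − T) + 139.1.
At steady state dT/dt = 0 ⇒ T_ss = T_in + Q̇/(ṁ c_p) = 30.06 + 139.1/(2.069·2.972) = 52.6813 °C.

52.68 °C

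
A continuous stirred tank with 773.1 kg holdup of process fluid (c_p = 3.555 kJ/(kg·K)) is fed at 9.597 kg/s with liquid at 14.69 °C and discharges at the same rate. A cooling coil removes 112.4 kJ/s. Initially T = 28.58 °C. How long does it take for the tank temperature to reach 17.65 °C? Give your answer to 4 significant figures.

M c_p dT/dt = ṁ c_p (T_in − T) − Q̇.
τ = M/ṁ = 80.5564 s; T_ss = T_in − Q̇/(ṁ c_p) = 11.3955 °C.
T(t) = T_ss + (T₀ − T_ss) e^(−t/τ). Set T = 17.65:
e^(−t/τ) = (17.65 − 11.3955)/(28.58 − 11.3955) = 0.363962
t = −80.5564 · ln(0.363962) = 81.4188 s.

81.42 s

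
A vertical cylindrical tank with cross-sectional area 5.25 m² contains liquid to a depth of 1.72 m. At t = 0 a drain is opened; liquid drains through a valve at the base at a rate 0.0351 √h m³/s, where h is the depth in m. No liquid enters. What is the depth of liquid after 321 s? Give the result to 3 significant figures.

0.0568 m

Mass balance (ρ constant): A dh/dt = −0.0351 √h.
∫ h^(−1/2) dh = −(0.0351/A) ∫ dt, giving 2√h = 2√h₀ − (0.0351/A) t.
√h = √1.72 − 0.0351·321/(2·5.25) = 1.3115 − 1.0731 = 0.23843.
h = 0.23843² = 0.056849 m.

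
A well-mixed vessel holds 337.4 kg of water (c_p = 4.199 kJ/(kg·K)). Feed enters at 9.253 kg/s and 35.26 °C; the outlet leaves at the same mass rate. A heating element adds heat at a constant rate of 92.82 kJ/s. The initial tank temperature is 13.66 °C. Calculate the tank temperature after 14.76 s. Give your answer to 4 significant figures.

Heat balance on the well-mixed liquid: M c_p dT/dt = ṁ c_p (T_in − T) + 92.82.
τ = M/ṁ = 36.4638 s; T_ss = T_in + Q̇/(ṁ c_p) = 35.26 + 92.82/(9.253·4.199) = 37.6490 °C.
Solution: T(t) = T_ss + (T₀ − T_ss) e^(−t/τ).
T(14.76) = 37.6490 + (-23.9890)·e^(−14.76/36.4638) = 37.6490 + (-23.9890)·0.667121 = 21.6454 °C.

21.65 °C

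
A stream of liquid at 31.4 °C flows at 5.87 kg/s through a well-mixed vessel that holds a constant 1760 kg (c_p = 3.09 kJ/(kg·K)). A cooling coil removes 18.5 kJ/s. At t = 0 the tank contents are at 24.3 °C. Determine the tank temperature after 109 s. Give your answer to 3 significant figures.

M c_p dT/dt = ṁ c_p (T_in − T) − Q̇.
Rearrange: dT/dt = (T_ss − T)/τ with τ = M/ṁ = 299.83 s and T_ss = T_in − Q̇/(ṁ c_p) = 30.380 °C.
This is linear first-order; T(t) = T_ss + (T₀ − T_ss) e^(−t/τ).
T(109) = 30.380 + (-6.0801)·e^(−109/299.83) = 30.380 + (-6.0801)·0.69521 = 26.153 °C.

26.2 °C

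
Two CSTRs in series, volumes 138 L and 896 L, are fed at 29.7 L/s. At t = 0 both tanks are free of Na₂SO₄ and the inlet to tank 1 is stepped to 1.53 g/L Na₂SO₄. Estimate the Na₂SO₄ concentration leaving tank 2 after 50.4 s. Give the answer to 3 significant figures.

1.19 g/L

Species balance on tank i: dCᵢ/dt = (Cᵢ₋₁ − Cᵢ)/τᵢ with τᵢ = Vᵢ/Q.
τ₁ = 138/29.7 = 4.6465 s; τ₂ = 896/29.7 = 30.168 s.
Solving the cascade with C₁(0)=C₂(0)=0 gives C₂(t) = C_in[1 − (τ₁ e^(−t/τ₁) − τ₂ e^(−t/τ₂))/(τ₁ − τ₂)].
At t = 50.4: e^(−t/τ₁) = 1.9464e-05, e^(−t/τ₂) = 0.18813.
C₂ = 1.53·[1 − (4.6465·1.9464e-05 − 30.168·0.18813)/(-25.522)] = 1.53·0.77762 = 1.1898 g/L.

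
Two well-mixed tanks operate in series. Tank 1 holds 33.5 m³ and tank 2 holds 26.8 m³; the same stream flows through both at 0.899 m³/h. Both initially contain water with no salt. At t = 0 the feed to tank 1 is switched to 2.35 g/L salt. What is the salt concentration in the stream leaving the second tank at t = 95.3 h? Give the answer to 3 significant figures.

Time constants: τᵢ = Vᵢ/Q for each well-mixed tank.
τ₁ = 33.5/0.899 = 37.264 h; τ₂ = 26.8/0.899 = 29.811 h.
Tank 1: C₁ = C_in(1 − e^(−t/τ₁)). Tank 2 (τ₁ ≠ τ₂): C₂ = C_in[1 − (τ₁ e^(−t/τ₁) − τ₂ e^(−t/τ₂))/(τ₁ − τ₂)].
At t = 95.3: e^(−t/τ₁) = 0.077502, e^(−t/τ₂) = 0.040892.
C₂ = 2.35·[1 − (37.264·0.077502 − 29.811·0.040892)/(7.4527)] = 2.35·0.77606 = 1.8237 g/L.

1.82 g/L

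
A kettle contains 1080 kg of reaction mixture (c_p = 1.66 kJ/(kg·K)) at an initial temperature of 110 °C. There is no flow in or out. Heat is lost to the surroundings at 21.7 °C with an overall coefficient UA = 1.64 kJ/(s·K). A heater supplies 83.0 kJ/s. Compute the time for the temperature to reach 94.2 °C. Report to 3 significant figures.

Lumped-capacitance energy balance: M c_p dT/dt = UA(T_amb − T) + Q̇.
τ = M c_p/UA = 1093.2 s; T_ss = T_amb + Q̇/UA = 21.7 + 83.0/1.64 = 72.310 °C.
T(t) = T_ss + (T₀ − T_ss)e^(−t/τ); set T = 94.2:
t = −τ ln[(T − T_ss)/(T₀ − T_ss)] = −1093.2 · ln(0.58079) = 593.99 s.

594 s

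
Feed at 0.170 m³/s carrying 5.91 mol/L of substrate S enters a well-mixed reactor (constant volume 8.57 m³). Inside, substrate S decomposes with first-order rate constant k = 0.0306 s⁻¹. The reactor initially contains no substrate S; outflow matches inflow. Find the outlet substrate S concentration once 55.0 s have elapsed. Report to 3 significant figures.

V dC/dt = Q(C_in − C) − k V C.
This is linear with rate a = Q/V + k = 0.050437 s⁻¹.
C_ss = Q C_in/(Q + kV) = 2.3244 mol/L; C(t) = C_ss + (C₀ − C_ss) e^(−a t).
C(55.0) = 2.3244 + (-2.3244)·e^(−0.050437·55.0) = 2.3244 + (-2.3244)·0.062411 = 2.1793 mol/L.

2.18 mol/L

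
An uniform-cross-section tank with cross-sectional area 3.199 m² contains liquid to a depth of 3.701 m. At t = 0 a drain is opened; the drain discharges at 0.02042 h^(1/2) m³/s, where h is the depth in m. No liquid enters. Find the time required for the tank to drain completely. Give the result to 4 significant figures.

602.8 s

Unsteady balance on liquid volume: A dh/dt = −0.02042 √h.
∫ h^(−1/2) dh = −(0.02042/A) ∫ dt, giving 2√h = 2√h₀ − (0.02042/A) t.
Set h = 0: 2√h₀ = (0.02042/A) t_empty ⇒ t_empty = 2A√h₀/0.02042.
t_empty = 2·3.199·√3.701/0.02042 = 6.39800·1.92380/0.02042 = 602.765 s.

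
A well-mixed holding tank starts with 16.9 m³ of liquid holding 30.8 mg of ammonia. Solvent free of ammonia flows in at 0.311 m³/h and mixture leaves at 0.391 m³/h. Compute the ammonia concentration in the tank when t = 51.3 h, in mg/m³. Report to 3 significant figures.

0.618 mg/m³

Total volume: dV/dt = Q_in − Q_out = -0.080000 m³/h, so V(t) = 16.9 − 0.080000 t and V(51.3) = 12.796 m³.
Species balance (pure solvent in): dm/dt = −Q_out · m/V(t).
dm/m = −Q_out dt/(V₀ − 0.080000 t); integrating gives ln(m/m₀) = −(Q_out/(Q_in−Q_out)) ln(V/V₀).
m = m₀ (V₀/V)^(Q_out/(Q_in−Q_out)) = 30.8 × (16.9/12.796)^(-4.8875) = 7.9082 mg.
C = m/V = 7.9082/12.796 = 0.61802 mg/m³.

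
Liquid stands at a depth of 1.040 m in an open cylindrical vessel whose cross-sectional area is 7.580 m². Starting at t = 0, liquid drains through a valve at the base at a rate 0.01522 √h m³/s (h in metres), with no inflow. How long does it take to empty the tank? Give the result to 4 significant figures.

1016 s

Mass balance (ρ constant): A dh/dt = −0.01522 √h.
∫ h^(−1/2) dh = −(0.01522/A) ∫ dt, giving 2√h = 2√h₀ − (0.01522/A) t.
Tank is empty when √h = 0: t_empty = 2A√h₀/0.01522.
t_empty = 2·7.580·√1.040/0.01522 = 15.1600·1.01980/0.01522 = 1015.78 s.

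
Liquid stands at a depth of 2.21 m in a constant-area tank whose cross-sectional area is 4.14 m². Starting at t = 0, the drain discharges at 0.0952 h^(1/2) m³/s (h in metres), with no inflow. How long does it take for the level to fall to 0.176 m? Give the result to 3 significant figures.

With no inflow, A dh/dt = −0.0952 √h.
∫ h^(−1/2) dh = −(0.0952/A) ∫ dt, giving 2√h = 2√h₀ − (0.0952/A) t.
t = 2A(√h₀ − √h)/0.0952 = 2·4.14·(√2.21 − √0.176)/0.0952
  = 8.2800 × (1.4866 − 0.41952) / 0.0952 = 92.809 s.

92.8 s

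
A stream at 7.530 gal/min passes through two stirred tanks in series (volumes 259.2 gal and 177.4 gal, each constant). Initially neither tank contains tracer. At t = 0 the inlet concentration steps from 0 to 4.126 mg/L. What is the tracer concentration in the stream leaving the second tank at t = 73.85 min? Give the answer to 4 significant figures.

2.985 mg/L

Each tank obeys Vᵢ dCᵢ/dt = Q(Cᵢ₋₁ − Cᵢ), so τᵢ = Vᵢ/Q.
τ₁ = 259.2/7.530 = 34.4223 min; τ₂ = 177.4/7.530 = 23.5591 min.
Tank 1: C₁ = C_in(1 − e^(−t/τ₁)). Tank 2 (τ₁ ≠ τ₂): C₂ = C_in[1 − (τ₁ e^(−t/τ₁) − τ₂ e^(−t/τ₂))/(τ₁ − τ₂)].
At t = 73.85: e^(−t/τ₁) = 0.117020, e^(−t/τ₂) = 0.0435141.
C₂ = 4.126·[1 − (34.4223·0.117020 − 23.5591·0.0435141)/(10.8632)] = 4.126·0.723568 = 2.98544 mg/L.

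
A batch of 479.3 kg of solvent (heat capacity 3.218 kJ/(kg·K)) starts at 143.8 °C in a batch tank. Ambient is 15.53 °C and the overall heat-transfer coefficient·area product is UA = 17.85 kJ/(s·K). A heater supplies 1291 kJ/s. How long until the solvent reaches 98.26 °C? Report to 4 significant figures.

First-law balance (no shaft work): M c_p dT/dt = −UA(T − T_amb) + Q̇.
τ = M c_p/UA = 86.4083 s; T_ss = T_amb + Q̇/UA = 15.53 + 1291/17.85 = 87.8549 °C.
T(t) = T_ss + (T₀ − T_ss)e^(−t/τ); set T = 98.26:
t = −τ ln[(T − T_ss)/(T₀ − T_ss)] = −86.4083 · ln(0.185987) = 145.345 s.

145.3 s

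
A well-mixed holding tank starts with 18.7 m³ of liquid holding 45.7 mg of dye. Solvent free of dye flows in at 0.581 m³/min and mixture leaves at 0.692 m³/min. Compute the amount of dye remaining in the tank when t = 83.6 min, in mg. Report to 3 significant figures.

0.636 mg

Total volume: dV/dt = Q_in − Q_out = -0.11100 m³/min, so V(t) = 18.7 − 0.11100 t and V(83.6) = 9.4204 m³.
Solute balance: dm/dt = 0 − Q_out C = −Q_out m/V(t).
dm/m = −Q_out dt/(V₀ − 0.11100 t); integrating gives ln(m/m₀) = −(Q_out/(Q_in−Q_out)) ln(V/V₀).
m = m₀ (V₀/V)^(Q_out/(Q_in−Q_out)) = 45.7 × (18.7/9.4204)^(-6.2342) = 0.63611 mg.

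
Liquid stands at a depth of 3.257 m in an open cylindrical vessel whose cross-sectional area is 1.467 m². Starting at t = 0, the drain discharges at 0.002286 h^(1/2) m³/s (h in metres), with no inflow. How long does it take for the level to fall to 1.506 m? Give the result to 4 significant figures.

With no inflow, A dh/dt = −0.002286 √h.
∫ h^(−1/2) dh = −(0.002286/A) ∫ dt, giving 2√h = 2√h₀ − (0.002286/A) t.
t = 2A(√h₀ − √h)/0.002286 = 2·1.467·(√3.257 − √1.506)/0.002286
  = 2.93400 × (1.80472 − 1.22719) / 0.002286 = 741.232 s.

741.2 s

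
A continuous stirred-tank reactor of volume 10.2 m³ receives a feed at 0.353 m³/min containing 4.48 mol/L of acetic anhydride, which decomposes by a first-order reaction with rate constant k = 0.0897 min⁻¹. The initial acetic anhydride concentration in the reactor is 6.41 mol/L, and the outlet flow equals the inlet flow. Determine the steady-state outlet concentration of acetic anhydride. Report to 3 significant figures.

Accumulation = in − out − consumed: V dC/dt = Q C_in − Q C − k V C.
At steady state: 0 = Q C_in − (Q + kV) C_ss, so C_ss = Q C_in/(Q + kV).
C_ss = 0.353·4.48/(0.353 + 0.0897·10.2) = 1.5814/1.2679 = 1.2473 mol/L.

1.25 mol/L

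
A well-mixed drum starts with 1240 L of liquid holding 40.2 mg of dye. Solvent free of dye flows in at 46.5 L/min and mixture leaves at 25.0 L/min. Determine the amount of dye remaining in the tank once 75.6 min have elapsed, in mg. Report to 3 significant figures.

Total volume: dV/dt = Q_in − Q_out = 21.500 L/min, so V(t) = 1240 + 21.500 t and V(75.6) = 2865.4 L.
No dye enters, so dm/dt = −Q_out · (m/V).
dm/m = −Q_out dt/(V₀ + 21.500 t); integrating gives ln(m/m₀) = −(Q_out/(Q_in−Q_out)) ln(V/V₀).
m = m₀ (V₀/V)^(Q_out/(Q_in−Q_out)) = 40.2 × (1240/2865.4)^(1.1628) = 15.179 mg.

15.2 mg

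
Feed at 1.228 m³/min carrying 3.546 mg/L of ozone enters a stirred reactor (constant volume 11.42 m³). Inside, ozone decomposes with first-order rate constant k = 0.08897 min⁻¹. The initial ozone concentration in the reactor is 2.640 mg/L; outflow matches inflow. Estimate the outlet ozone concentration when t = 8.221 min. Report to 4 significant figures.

V dC/dt = Q(C_in − C) − k V C.
This is linear with rate a = Q/V + k = 0.196501 min⁻¹.
C_ss = Q C_in/(Q + kV) = 1.94047 mg/L; C(t) = C_ss + (C₀ − C_ss) e^(−a t).
C(8.221) = 1.94047 + (0.699530)·e^(−0.196501·8.221) = 1.94047 + (0.699530)·0.198805 = 2.07954 mg/L.

2.080 mg/L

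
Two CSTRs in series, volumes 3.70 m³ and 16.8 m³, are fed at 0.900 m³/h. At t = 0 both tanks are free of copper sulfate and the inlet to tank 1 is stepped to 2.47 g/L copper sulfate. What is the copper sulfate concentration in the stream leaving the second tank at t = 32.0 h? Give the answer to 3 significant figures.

Time constants: τᵢ = Vᵢ/Q for each well-mixed tank.
τ₁ = 3.70/0.900 = 4.1111 h; τ₂ = 16.8/0.900 = 18.667 h.
Tank 1: C₁ = C_in(1 − e^(−t/τ₁)). Tank 2 (τ₁ ≠ τ₂): C₂ = C_in[1 − (τ₁ e^(−t/τ₁) − τ₂ e^(−t/τ₂))/(τ₁ − τ₂)].
At t = 32.0: e^(−t/τ₁) = 0.00041643, e^(−t/τ₂) = 0.18009.
C₂ = 2.47·[1 − (4.1111·0.00041643 − 18.667·0.18009)/(-14.556)] = 2.47·0.76916 = 1.8998 g/L.

1.90 g/L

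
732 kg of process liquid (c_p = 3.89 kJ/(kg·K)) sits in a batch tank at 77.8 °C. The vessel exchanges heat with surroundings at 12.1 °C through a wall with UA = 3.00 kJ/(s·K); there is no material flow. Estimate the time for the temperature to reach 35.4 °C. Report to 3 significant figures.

984 s

Lumped-capacitance energy balance: M c_p dT/dt = UA(T_amb − T).
τ = M c_p/UA = 949.16 s; T_ss = T_amb = 12.100 °C.
T(t) = T_ss + (T₀ − T_ss)e^(−t/τ); set T = 35.4:
t = −τ ln[(T − T_ss)/(T₀ − T_ss)] = −949.16 · ln(0.35464) = 983.94 s.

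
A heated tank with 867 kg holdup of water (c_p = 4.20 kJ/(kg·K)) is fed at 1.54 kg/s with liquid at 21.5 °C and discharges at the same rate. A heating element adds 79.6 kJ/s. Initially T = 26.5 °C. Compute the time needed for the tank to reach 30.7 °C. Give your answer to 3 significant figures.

481 s

M c_p dT/dt = ṁ c_p (T_in − T) + Q̇.
τ = M/ṁ = 562.99 s; T_ss = T_in + Q̇/(ṁ c_p) = 33.807 °C.
T(t) = T_ss + (T₀ − T_ss) e^(−t/τ). Set T = 30.7:
e^(−t/τ) = (30.7 − 33.807)/(26.5 − 33.807) = 0.42519
t = −562.99 · ln(0.42519) = 481.48 s.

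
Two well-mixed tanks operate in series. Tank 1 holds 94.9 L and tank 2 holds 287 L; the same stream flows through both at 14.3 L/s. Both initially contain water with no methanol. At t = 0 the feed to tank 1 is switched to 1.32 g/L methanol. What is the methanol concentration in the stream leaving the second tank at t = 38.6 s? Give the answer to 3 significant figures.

Each tank obeys Vᵢ dCᵢ/dt = Q(Cᵢ₋₁ − Cᵢ), so τᵢ = Vᵢ/Q.
τ₁ = 94.9/14.3 = 6.6364 s; τ₂ = 287/14.3 = 20.070 s.
Solving the cascade with C₁(0)=C₂(0)=0 gives C₂(t) = C_in[1 − (τ₁ e^(−t/τ₁) − τ₂ e^(−t/τ₂))/(τ₁ − τ₂)].
At t = 38.6: e^(−t/τ₁) = 0.0029782, e^(−t/τ₂) = 0.14613.
C₂ = 1.32·[1 − (6.6364·0.0029782 − 20.070·0.14613)/(-13.434)] = 1.32·0.78315 = 1.0338 g/L.

1.03 g/L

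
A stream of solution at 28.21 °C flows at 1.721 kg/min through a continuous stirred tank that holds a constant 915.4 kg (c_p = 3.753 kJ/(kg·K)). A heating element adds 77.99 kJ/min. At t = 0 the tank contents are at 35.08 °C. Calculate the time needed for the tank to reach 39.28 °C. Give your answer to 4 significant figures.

874.9 min

First-law balance (no shaft work): M c_p dT/dt = ṁ c_p (T_in − T) + 77.99.
τ = M/ṁ = 531.900 min; T_ss = T_in + Q̇/(ṁ c_p) = 40.2848 °C.
T(t) = T_ss + (T₀ − T_ss) e^(−t/τ). Set T = 39.28:
e^(−t/τ) = (39.28 − 40.2848)/(35.08 − 40.2848) = 0.193051
t = −531.900 · ln(0.193051) = 874.871 min.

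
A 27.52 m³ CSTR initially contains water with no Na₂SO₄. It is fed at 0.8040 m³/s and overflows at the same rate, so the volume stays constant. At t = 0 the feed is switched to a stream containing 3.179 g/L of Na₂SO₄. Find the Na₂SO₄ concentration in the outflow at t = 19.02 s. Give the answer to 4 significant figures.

Accumulation = in − out for the solute gives V dC/dt = Q(C_in − C).
Rewrite as dC/dt + C/τ = C_in/τ, τ = V/Q = 34.2289 s.
This is linear first-order; C(t) = C_in + (C₀ − C_in) e^(−t/τ).
C(19.02) = 3.179 + (0 − 3.179)·e^(−19.02/34.2289) = 3.179 + (-3.17900)·0.573687 = 1.35525 g/L.

1.355 g/L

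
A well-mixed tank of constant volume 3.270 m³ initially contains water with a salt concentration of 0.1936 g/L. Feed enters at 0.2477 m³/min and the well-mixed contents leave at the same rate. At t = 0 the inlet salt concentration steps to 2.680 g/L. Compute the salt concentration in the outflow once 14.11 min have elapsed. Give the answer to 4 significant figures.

Unsteady species balance (constant V, well mixed): V dC/dt = Q(C_in − C).
Rewrite as dC/dt + C/τ = C_in/τ, τ = V/Q = 13.2015 min.
Solution: C(t) = C_in + (C₀ − C_in) e^(−t/τ).
C(14.11) = 2.680 + (0.1936 − 2.680)·e^(−14.11/13.2015) = 2.680 + (-2.48640)·0.343413 = 1.82614 g/L.

1.826 g/L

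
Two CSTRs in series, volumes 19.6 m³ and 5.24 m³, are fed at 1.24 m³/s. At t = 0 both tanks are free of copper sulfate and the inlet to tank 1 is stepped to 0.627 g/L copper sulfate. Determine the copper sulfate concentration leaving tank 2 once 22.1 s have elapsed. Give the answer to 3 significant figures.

Each tank obeys Vᵢ dCᵢ/dt = Q(Cᵢ₋₁ − Cᵢ), so τᵢ = Vᵢ/Q.
τ₁ = 19.6/1.24 = 15.806 s; τ₂ = 5.24/1.24 = 4.2258 s.
Tank 1: C₁ = C_in(1 − e^(−t/τ₁)). Tank 2 (τ₁ ≠ τ₂): C₂ = C_in[1 − (τ₁ e^(−t/τ₁) − τ₂ e^(−t/τ₂))/(τ₁ − τ₂)].
At t = 22.1: e^(−t/τ₁) = 0.24705, e^(−t/τ₂) = 0.0053548.
C₂ = 0.627·[1 − (15.806·0.24705 − 4.2258·0.0053548)/(11.581)] = 0.627·0.66475 = 0.41680 g/L.

0.417 g/L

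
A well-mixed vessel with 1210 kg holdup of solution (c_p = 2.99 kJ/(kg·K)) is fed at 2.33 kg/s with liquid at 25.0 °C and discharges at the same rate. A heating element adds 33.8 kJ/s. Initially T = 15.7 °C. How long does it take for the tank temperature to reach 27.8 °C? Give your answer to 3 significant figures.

M c_p dT/dt = ṁ c_p (T_in − T) + Q̇.
τ = M/ṁ = 519.31 s; T_ss = T_in + Q̇/(ṁ c_p) = 29.852 °C.
T(t) = T_ss + (T₀ − T_ss) e^(−t/τ). Set T = 27.8:
e^(−t/τ) = (27.8 − 29.852)/(15.7 − 29.852) = 0.14498
t = −519.31 · ln(0.14498) = 1002.9 s.

1000 s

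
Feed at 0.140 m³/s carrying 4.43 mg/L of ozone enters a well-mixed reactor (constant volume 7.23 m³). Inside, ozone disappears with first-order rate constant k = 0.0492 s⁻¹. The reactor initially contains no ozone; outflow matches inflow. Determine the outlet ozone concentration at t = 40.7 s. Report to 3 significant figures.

Species balance: V dC/dt = Q C_in − Q C − k V C.
This is linear with rate a = Q/V + k = 0.068564 s⁻¹.
C_ss = Q C_in/(Q + kV) = 1.2511 mg/L; C(t) = C_ss + (C₀ − C_ss) e^(−a t).
C(40.7) = 1.2511 + (-1.2511)·e^(−0.068564·40.7) = 1.2511 + (-1.2511)·0.061388 = 1.1743 mg/L.

1.17 mg/L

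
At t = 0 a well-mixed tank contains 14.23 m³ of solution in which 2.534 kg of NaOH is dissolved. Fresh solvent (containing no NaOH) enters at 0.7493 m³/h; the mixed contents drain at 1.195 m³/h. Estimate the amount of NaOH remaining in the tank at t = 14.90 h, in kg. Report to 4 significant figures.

0.4697 kg

Let m(t) be the amount of NaOH. Volume: V(t) = V₀ + (Q_in − Q_out) t = 14.23 − 0.445700 t; V(14.90) = 7.58907 m³.
No NaOH enters, so dm/dt = −Q_out · (m/V).
Separate: dm/m = −Q_out dt/V(t) ⇒ ln(m/m₀) = −(Q_out/(Q_in−Q_out)) ln(V/V₀).
m = m₀ (V₀/V)^(Q_out/(Q_in−Q_out)) = 2.534 × (14.23/7.58907)^(-2.68118) = 0.469680 kg.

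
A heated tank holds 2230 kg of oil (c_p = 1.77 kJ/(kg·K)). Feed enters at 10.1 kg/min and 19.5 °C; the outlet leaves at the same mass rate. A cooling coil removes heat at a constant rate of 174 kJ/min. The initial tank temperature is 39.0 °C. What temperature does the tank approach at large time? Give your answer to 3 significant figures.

M c_p dT/dt = ṁ c_p (T_in − T) − Q̇.
At steady state dT/dt = 0 ⇒ T_ss = T_in − Q̇/(ṁ c_p) = 19.5 − 174/(10.1·1.77) = 9.7668 °C.

9.77 °C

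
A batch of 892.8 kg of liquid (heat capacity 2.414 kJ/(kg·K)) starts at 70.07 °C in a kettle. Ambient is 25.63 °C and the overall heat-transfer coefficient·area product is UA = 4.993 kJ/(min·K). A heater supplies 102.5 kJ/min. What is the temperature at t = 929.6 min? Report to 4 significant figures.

Lumped-capacitance energy balance: M c_p dT/dt = UA(T_amb − T) + Q̇.
dT/dt = (T_ss − T)/τ with T_ss = T_amb + Q̇/UA = 25.63 + 102.5/4.993 = 46.1587 °C, τ = M c_p/UA = 892.8·2.414/4.993 = 431.648 min.
This is linear first-order; T(t) = T_ss + (T₀ − T_ss) e^(−t/τ).
T(929.6) = 46.1587 + (23.9113)·0.116065 = 48.9340 °C.

48.93 °C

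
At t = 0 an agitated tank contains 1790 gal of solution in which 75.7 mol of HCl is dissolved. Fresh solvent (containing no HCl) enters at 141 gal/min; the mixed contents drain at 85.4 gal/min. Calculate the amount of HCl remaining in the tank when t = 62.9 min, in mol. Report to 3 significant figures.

Let m(t) be the amount of HCl. Volume: V(t) = V₀ + (Q_in − Q_out) t = 1790 + 55.600 t; V(62.9) = 5287.2 gal.
Solute balance: dm/dt = 0 − Q_out C = −Q_out m/V(t).
Separate: dm/m = −Q_out dt/V(t) ⇒ ln(m/m₀) = −(Q_out/(Q_in−Q_out)) ln(V/V₀).
m = m₀ (V₀/V)^(Q_out/(Q_in−Q_out)) = 75.7 × (1790/5287.2)^(1.5360) = 14.342 mol.

14.3 mol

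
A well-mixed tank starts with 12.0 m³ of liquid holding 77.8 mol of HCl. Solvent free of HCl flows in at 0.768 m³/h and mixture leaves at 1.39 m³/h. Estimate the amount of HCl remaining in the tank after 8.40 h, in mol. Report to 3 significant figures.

21.7 mol

Let m(t) be the amount of HCl. Volume: V(t) = V₀ + (Q_in − Q_out) t = 12.0 − 0.62200 t; V(8.40) = 6.7752 m³.
No HCl enters, so dm/dt = −Q_out · (m/V).
Separate: dm/m = −Q_out dt/V(t) ⇒ ln(m/m₀) = −(Q_out/(Q_in−Q_out)) ln(V/V₀).
m = m₀ (V₀/V)^(Q_out/(Q_in−Q_out)) = 77.8 × (12.0/6.7752)^(-2.2347) = 21.686 mol.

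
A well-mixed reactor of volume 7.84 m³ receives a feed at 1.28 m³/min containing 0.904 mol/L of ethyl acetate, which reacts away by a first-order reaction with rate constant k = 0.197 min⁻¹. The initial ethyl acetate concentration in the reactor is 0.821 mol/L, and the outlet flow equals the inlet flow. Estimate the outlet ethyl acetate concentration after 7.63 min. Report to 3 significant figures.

V dC/dt = Q(C_in − C) − k V C.
This is linear with rate a = Q/V + k = 0.36027 min⁻¹.
C_ss = Q C_in/(Q + kV) = 0.40968 mol/L; C(t) = C_ss + (C₀ − C_ss) e^(−a t).
C(7.63) = 0.40968 + (0.41132)·e^(−0.36027·7.63) = 0.40968 + (0.41132)·0.064003 = 0.43600 mol/L.

0.436 mol/L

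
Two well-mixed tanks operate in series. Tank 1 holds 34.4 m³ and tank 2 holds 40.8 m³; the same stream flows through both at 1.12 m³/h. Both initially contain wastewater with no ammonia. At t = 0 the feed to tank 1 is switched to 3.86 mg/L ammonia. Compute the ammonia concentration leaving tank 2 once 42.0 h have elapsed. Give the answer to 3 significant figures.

Each tank obeys Vᵢ dCᵢ/dt = Q(Cᵢ₋₁ − Cᵢ), so τᵢ = Vᵢ/Q.
τ₁ = 34.4/1.12 = 30.714 h; τ₂ = 40.8/1.12 = 36.429 h.
Solving the cascade with C₁(0)=C₂(0)=0 gives C₂(t) = C_in[1 − (τ₁ e^(−t/τ₁) − τ₂ e^(−t/τ₂))/(τ₁ − τ₂)].
At t = 42.0: e^(−t/τ₁) = 0.25476, e^(−t/τ₂) = 0.31571.
C₂ = 3.86·[1 − (30.714·0.25476 − 36.429·0.31571)/(-5.7143)] = 3.86·0.35669 = 1.3768 mg/L.

1.38 mg/L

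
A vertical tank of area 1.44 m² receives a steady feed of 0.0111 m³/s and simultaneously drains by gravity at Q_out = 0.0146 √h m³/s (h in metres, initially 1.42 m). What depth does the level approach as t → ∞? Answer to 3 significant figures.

0.578 m

Accumulation of liquid (constant cross-section A): A dh/dt = Q_in − 0.0146 √h. At steady state dh/dt = 0:
Q_in = 0.0146 √h_ss ⇒ √h_ss = 0.0111/0.0146 = 0.76027.
h_ss = 0.76027² = 0.57802 m. (Since h₀ = 1.42 m > h_ss, the level will fall toward this value.)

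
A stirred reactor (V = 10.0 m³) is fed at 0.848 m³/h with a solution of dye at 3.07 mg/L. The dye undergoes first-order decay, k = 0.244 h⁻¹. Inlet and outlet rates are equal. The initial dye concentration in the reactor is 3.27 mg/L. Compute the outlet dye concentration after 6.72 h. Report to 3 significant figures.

1.06 mg/L

Accumulation = in − out − consumed: V dC/dt = Q C_in − Q C − k V C.
This is linear with rate a = Q/V + k = 0.32880 h⁻¹.
C_ss = Q C_in/(Q + kV) = 0.79178 mg/L; C(t) = C_ss + (C₀ − C_ss) e^(−a t).
C(6.72) = 0.79178 + (2.4782)·e^(−0.32880·6.72) = 0.79178 + (2.4782)·0.10975 = 1.0638 mg/L.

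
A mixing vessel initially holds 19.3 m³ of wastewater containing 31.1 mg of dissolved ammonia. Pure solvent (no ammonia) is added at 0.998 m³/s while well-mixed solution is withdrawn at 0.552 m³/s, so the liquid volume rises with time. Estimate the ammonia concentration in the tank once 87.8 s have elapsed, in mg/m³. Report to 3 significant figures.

0.135 mg/m³

Total volume: dV/dt = Q_in − Q_out = 0.44600 m³/s, so V(t) = 19.3 + 0.44600 t and V(87.8) = 58.459 m³.
Species balance (pure solvent in): dm/dt = −Q_out · m/V(t).
dm/m = −Q_out dt/(V₀ + 0.44600 t); integrating gives ln(m/m₀) = −(Q_out/(Q_in−Q_out)) ln(V/V₀).
m = m₀ (V₀/V)^(Q_out/(Q_in−Q_out)) = 31.1 × (19.3/58.459)^(1.2377) = 7.8901 mg.
C = m/V = 7.8901/58.459 = 0.13497 mg/m³.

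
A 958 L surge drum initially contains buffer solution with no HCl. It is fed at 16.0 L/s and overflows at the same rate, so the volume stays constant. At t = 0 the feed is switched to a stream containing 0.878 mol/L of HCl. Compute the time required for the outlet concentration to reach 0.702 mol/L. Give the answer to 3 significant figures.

Species balance: V dC/dt = Q(C_in − C) ⇒ τ = V/Q = 59.875 s.
C(t) = C_in + (C₀ − C_in) e^(−t/τ). Set C = 0.702 and solve for t:
e^(−t/τ) = (C − C_in)/(C₀ − C_in) = (0.702 − 0.878)/(0 − 0.878) = 0.20046
t = −τ ln(…) = 59.875 × 1.6072 = 96.229 s.

96.2 s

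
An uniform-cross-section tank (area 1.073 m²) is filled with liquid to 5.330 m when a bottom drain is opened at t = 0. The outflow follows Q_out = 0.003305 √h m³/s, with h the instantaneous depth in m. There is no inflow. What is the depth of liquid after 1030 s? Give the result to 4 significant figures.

0.5219 m

A dh/dt = −Q_out = −0.003305 √h.
Separate and integrate: 2(√h − √h₀) = −(0.003305/A) t.
√h = √5.330 − 0.003305·1030/(2·1.073) = 2.30868 − 1.58628 = 0.722402.
h = 0.722402² = 0.521865 m.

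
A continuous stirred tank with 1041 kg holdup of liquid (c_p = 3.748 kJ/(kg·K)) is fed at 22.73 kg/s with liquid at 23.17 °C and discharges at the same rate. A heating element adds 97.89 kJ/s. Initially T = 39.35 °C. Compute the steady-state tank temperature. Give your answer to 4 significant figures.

M c_p dT/dt = ṁ c_p (T_in − T) + Q̇.
At steady state dT/dt = 0 ⇒ T_ss = T_in + Q̇/(ṁ c_p) = 23.17 + 97.89/(22.73·3.748) = 24.3191 °C.

24.32 °C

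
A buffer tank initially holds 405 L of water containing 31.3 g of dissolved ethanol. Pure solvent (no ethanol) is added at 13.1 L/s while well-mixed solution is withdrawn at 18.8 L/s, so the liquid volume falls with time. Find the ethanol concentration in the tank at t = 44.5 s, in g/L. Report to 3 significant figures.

Let m(t) be the amount of ethanol. Volume: V(t) = V₀ + (Q_in − Q_out) t = 405 − 5.7000 t; V(44.5) = 151.35 L.
Species balance (pure solvent in): dm/dt = −Q_out · m/V(t).
Separate: dm/m = −Q_out dt/V(t) ⇒ ln(m/m₀) = −(Q_out/(Q_in−Q_out)) ln(V/V₀).
m = m₀ (V₀/V)^(Q_out/(Q_in−Q_out)) = 31.3 × (405/151.35)^(-3.2982) = 1.2180 g.
C = m/V = 1.2180/151.35 = 0.0080473 g/L.

0.00805 g/L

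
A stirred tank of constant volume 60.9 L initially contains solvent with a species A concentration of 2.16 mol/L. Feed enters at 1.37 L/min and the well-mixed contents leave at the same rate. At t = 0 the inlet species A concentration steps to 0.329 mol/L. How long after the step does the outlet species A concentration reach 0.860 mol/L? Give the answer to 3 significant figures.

Species balance on the tank: V dC/dt = Q(C_in − C), so τ = V/Q = 44.453 min.
C(t) = C_in + (C₀ − C_in) e^(−t/τ). Set C = 0.860 and solve for t:
e^(−t/τ) = (C − C_in)/(C₀ − C_in) = (0.860 − 0.329)/(2.16 − 0.329) = 0.29001
t = −τ ln(…) = 44.453 × 1.2379 = 55.026 min.

55.0 min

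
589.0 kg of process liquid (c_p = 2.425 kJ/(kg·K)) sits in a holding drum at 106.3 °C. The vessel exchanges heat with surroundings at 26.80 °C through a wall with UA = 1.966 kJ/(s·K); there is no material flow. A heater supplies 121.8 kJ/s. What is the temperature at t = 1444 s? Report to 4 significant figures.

Lumped-capacitance energy balance: M c_p dT/dt = UA(T_amb − T) + Q̇.
dT/dt = (T_ss − T)/τ with T_ss = T_amb + Q̇/UA = 26.80 + 121.8/1.966 = 88.7532 °C, τ = M c_p/UA = 589.0·2.425/1.966 = 726.513 s.
Solution: T(t) = T_ss + (T₀ − T_ss) e^(−t/τ).
T(1444) = 88.7532 + (17.5468)·0.137027 = 91.1576 °C.

91.16 °C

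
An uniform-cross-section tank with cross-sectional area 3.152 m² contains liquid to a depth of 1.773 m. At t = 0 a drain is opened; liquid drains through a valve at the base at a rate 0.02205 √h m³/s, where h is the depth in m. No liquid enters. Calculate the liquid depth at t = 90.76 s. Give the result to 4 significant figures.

1.028 m

With no inflow, A dh/dt = −0.02205 √h.
Separate and integrate: 2(√h − √h₀) = −(0.02205/A) t.
√h = √1.773 − 0.02205·90.76/(2·3.152) = 1.33154 − 0.317458 = 1.01408.
h = 1.01408² = 1.02836 m.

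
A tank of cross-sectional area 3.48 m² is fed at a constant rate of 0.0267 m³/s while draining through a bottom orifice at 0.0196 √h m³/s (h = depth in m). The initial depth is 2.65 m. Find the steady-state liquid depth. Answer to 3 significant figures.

1.86 m

Level balance: A dh/dt = 0.0267 − 0.0196 √h. Setting dh/dt = 0:
Q_in = 0.0196 √h_ss ⇒ √h_ss = 0.0267/0.0196 = 1.3622.
h_ss = 1.3622² = 1.8557 m. (Since h₀ = 2.65 m > h_ss, the level will fall toward this value.)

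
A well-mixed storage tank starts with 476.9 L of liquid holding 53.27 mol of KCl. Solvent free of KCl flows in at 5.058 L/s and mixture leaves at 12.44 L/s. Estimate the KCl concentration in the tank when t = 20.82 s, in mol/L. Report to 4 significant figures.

Total volume: dV/dt = Q_in − Q_out = -7.38200 L/s, so V(t) = 476.9 − 7.38200 t and V(20.82) = 323.207 L.
Species balance (pure solvent in): dm/dt = −Q_out · m/V(t).
dm/m = −Q_out dt/(V₀ − 7.38200 t); integrating gives ln(m/m₀) = −(Q_out/(Q_in−Q_out)) ln(V/V₀).
m = m₀ (V₀/V)^(Q_out/(Q_in−Q_out)) = 53.27 × (476.9/323.207)^(-1.68518) = 27.6552 mol.
C = m/V = 27.6552/323.207 = 0.0855650 mol/L.

0.08557 mol/L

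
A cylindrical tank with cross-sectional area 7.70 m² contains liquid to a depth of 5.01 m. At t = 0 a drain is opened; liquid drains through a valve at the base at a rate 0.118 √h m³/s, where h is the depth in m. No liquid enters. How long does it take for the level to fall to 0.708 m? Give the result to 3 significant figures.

With no inflow, A dh/dt = −0.118 √h.
Separate and integrate: 2(√h − √h₀) = −(0.118/A) t.
t = 2A(√h₀ − √h)/0.118 = 2·7.70·(√5.01 − √0.708)/0.118
  = 15.400 × (2.2383 − 0.84143) / 0.118 = 182.30 s.

182 s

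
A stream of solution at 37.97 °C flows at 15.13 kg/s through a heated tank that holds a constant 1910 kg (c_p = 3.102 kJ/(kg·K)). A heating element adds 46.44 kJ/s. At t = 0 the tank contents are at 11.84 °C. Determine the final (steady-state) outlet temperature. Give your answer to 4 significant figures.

38.96 °C

Unsteady energy balance on the tank contents: M c_p dT/dt = ṁ c_p (T_in − T) + 46.44.
At steady state dT/dt = 0 ⇒ T_ss = T_in + Q̇/(ṁ c_p) = 37.97 + 46.44/(15.13·3.102) = 38.9595 °C.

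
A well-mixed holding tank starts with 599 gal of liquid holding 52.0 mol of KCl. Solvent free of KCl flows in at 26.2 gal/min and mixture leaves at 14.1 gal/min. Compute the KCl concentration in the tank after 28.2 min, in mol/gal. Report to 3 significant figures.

0.0327 mol/gal

Let m(t) be the amount of KCl. Volume: V(t) = V₀ + (Q_in − Q_out) t = 599 + 12.100 t; V(28.2) = 940.22 gal.
Solute balance: dm/dt = 0 − Q_out C = −Q_out m/V(t).
Separate: dm/m = −Q_out dt/V(t) ⇒ ln(m/m₀) = −(Q_out/(Q_in−Q_out)) ln(V/V₀).
m = m₀ (V₀/V)^(Q_out/(Q_in−Q_out)) = 52.0 × (599/940.22)^(1.1653) = 30.749 mol.
C = m/V = 30.749/940.22 = 0.032704 mol/gal.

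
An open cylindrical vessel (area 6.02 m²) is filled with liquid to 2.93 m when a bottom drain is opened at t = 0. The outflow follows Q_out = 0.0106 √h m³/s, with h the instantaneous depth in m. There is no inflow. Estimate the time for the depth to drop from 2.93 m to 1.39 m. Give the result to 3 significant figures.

Unsteady balance on liquid volume: A dh/dt = −0.0106 √h.
∫ h^(−1/2) dh = −(0.0106/A) ∫ dt, giving 2√h = 2√h₀ − (0.0106/A) t.
t = 2A(√h₀ − √h)/0.0106 = 2·6.02·(√2.93 − √1.39)/0.0106
  = 12.040 × (1.7117 − 1.1790) / 0.0106 = 605.11 s.

605 s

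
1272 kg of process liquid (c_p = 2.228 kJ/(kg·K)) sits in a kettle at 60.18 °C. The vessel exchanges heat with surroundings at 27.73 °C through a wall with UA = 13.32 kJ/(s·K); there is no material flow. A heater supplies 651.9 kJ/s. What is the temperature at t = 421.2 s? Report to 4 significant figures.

74.39 °C

Lumped-capacitance energy balance: M c_p dT/dt = UA(T_amb − T) + Q̇.
dT/dt = (T_ss − T)/τ with T_ss = T_amb + Q̇/UA = 27.73 + 651.9/13.32 = 76.6714 °C, τ = M c_p/UA = 1272·2.228/13.32 = 212.764 s.
Solution: T(t) = T_ss + (T₀ − T_ss) e^(−t/τ).
T(421.2) = 76.6714 + (-16.4914)·0.138116 = 74.3937 °C.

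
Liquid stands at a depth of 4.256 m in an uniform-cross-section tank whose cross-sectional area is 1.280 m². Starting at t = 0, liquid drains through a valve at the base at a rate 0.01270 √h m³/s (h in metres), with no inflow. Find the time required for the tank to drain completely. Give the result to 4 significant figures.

A dh/dt = −Q_out = −0.01270 √h.
Separate and integrate: 2(√h − √h₀) = −(0.01270/A) t.
Set h = 0: 2√h₀ = (0.01270/A) t_empty ⇒ t_empty = 2A√h₀/0.01270.
t_empty = 2·1.280·√4.256/0.01270 = 2.56000·2.06301/0.01270 = 415.850 s.

415.9 s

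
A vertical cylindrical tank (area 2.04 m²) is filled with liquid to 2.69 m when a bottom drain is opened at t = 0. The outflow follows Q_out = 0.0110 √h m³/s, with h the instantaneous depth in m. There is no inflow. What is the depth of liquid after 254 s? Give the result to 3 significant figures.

With no inflow, A dh/dt = −0.0110 √h.
∫ h^(−1/2) dh = −(0.0110/A) ∫ dt, giving 2√h = 2√h₀ − (0.0110/A) t.
√h = √2.69 − 0.0110·254/(2·2.04) = 1.6401 − 0.68480 = 0.95532.
h = 0.95532² = 0.91263 m.

0.913 m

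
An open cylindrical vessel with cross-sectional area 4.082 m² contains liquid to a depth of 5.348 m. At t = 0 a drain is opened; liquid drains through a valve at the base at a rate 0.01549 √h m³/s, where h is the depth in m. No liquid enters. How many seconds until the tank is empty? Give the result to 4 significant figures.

A dh/dt = −Q_out = −0.01549 √h.
∫ h^(−1/2) dh = −(0.01549/A) ∫ dt, giving 2√h = 2√h₀ − (0.01549/A) t.
Tank is empty when √h = 0: t_empty = 2A√h₀/0.01549.
t_empty = 2·4.082·√5.348/0.01549 = 8.16400·2.31257/0.01549 = 1218.84 s.

1219 s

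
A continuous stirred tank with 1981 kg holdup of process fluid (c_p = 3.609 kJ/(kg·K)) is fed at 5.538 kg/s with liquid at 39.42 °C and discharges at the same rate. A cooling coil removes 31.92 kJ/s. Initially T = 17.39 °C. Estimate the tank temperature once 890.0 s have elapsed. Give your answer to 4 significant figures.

Heat balance on the well-mixed liquid: M c_p dT/dt = ṁ c_p (T_in − T) − 31.92.
τ = M/ṁ = 357.710 s; T_ss = T_in − Q̇/(ṁ c_p) = 39.42 − 31.92/(5.538·3.609) = 37.8229 °C.
This is linear first-order; T(t) = T_ss + (T₀ − T_ss) e^(−t/τ).
T(890.0) = 37.8229 + (-20.4329)·e^(−890.0/357.710) = 37.8229 + (-20.4329)·0.0830721 = 36.1255 °C.

36.13 °C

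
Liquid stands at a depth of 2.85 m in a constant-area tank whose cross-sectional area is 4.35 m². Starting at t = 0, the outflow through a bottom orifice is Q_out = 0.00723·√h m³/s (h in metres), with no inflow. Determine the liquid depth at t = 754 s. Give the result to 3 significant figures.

1.13 m

Volume balance on the tank: A dh/dt = −0.00723 √h.
Separate and integrate: 2(√h − √h₀) = −(0.00723/A) t.
√h = √2.85 − 0.00723·754/(2·4.35) = 1.6882 − 0.62660 = 1.0616.
h = 1.0616² = 1.1270 m.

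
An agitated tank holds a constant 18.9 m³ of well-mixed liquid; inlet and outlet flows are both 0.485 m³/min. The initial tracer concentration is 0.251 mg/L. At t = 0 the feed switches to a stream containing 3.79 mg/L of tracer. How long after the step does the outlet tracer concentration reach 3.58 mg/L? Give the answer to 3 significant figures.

110 min

Species balance: V dC/dt = Q(C_in − C) ⇒ τ = V/Q = 38.969 min.
C(t) = C_in + (C₀ − C_in) e^(−t/τ). Set C = 3.58 and solve for t:
e^(−t/τ) = (C − C_in)/(C₀ − C_in) = (3.58 − 3.79)/(0.251 − 3.79) = 0.059339
t = −τ ln(…) = 38.969 × 2.8245 = 110.07 min.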